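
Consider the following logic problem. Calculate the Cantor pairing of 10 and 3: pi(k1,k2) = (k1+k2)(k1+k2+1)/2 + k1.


k1 + k2 = 13
(k1+k2)(k1+k2+1)/2 = 13 * 14 / 2 = 91
pi = 91 + 10 = 101

101


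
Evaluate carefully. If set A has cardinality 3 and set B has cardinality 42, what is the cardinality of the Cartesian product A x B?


The Cartesian product A x B contains all ordered pairs (a, b).
|A x B| = |A| * |B| = 3 * 42 = 126

126


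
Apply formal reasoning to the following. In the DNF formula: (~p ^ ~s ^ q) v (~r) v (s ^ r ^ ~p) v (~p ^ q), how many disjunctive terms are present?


A DNF formula is a disjunction of terms (conjunctions).
Terms are separated by v.
Counting the disjuncts: 4 terms.

4


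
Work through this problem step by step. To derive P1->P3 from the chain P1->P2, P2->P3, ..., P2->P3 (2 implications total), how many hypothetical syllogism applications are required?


With 2 implications in a chain connecting 3 propositions:
P1->P2, P2->P3, ..., P2->P3
Steps needed = (number of implications) - 1 = 2 - 1 = 1

1


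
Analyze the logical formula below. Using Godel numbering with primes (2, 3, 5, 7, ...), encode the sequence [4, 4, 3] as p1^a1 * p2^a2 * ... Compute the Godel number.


Encode each element as an exponent of the corresponding prime:
  2^4 = 16
  3^4 = 81
  5^3 = 125
Product = 16 * 81 * 125 = 162000

162000


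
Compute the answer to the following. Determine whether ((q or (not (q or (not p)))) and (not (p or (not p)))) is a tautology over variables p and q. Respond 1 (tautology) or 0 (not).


Check all 4 assignments:
p=0, q=0: 0
p=0, q=1: 0
p=1, q=0: 0
p=1, q=1: 0
Satisfying count = 0/4.
Tautology iff count = 4: no.

0


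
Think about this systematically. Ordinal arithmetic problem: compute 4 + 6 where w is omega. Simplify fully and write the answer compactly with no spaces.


Compute 4 + 6.
Ordinal + is associative but NOT commutative; for finite n>0, n + w = w but w + n stays w+n.
Both operands finite; ordinal + agrees with natural +: 4 + 6 = 10.
Result = 10

10


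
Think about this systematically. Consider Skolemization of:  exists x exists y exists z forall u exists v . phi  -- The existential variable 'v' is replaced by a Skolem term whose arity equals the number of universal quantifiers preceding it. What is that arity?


Quantifier prefix: exists x exists y exists z forall u exists v
'v' is existentially quantified at position 5.
Universal variables preceding it: u
Skolem function arity = 1

1


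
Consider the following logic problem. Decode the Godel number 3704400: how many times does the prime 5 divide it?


Factorize 3704400 by dividing by 5 repeatedly.
Division steps: 5 divides 3704400 exactly 2 time(s).
Exponent of 5 = 2

2


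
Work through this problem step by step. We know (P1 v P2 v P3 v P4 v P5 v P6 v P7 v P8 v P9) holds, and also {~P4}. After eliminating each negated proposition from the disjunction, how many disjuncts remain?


Original disjuncts (9): P1, P2, P3, P4, P5, P6, P7, P8, P9
Negated (eliminate): ~P4
Remaining disjuncts: P1, P2, P3, P5, P6, P7, P8, P9
Count = 9 - 1 = 8

8


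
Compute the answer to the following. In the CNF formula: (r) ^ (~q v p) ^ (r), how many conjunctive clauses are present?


A CNF formula is a conjunction of clauses.
Clauses are separated by ^.
Counting the conjuncts: 3 clauses.

3


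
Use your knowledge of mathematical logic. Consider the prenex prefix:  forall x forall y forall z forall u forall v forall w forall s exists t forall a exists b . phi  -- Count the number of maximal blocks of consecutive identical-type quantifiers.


Quantifier-type sequence: A A A A A A A E A E  (A=forall, E=exists)
Group into maximal same-type runs:
  Ax7 | Ex1 | Ax1 | Ex1
Number of blocks = 4

4


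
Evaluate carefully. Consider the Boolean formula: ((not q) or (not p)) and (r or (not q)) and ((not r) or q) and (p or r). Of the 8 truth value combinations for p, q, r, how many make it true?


Evaluate all 8 assignments for p, q, r:
p=0, q=0, r=0: 0
p=0, q=0, r=1: 0
p=0, q=1, r=0: 0
p=0, q=1, r=1: 1
p=1, q=0, r=0: 1
p=1, q=0, r=1: 0
p=1, q=1, r=0: 0
p=1, q=1, r=1: 0
Satisfying count = 2

2


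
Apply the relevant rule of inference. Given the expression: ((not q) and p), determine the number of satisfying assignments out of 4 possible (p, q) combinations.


Check all 4 assignments:
p=0, q=0: 0
p=0, q=1: 0
p=1, q=0: 1
p=1, q=1: 0
Count of True = 1

1


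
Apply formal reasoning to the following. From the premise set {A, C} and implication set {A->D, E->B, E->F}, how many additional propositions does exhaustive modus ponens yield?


Initial facts: {A, C}
Apply modus ponens to closure:
  A and A->D  =>  D
Final known: {A, C, D}
New propositions: {D}
Count = 1

1


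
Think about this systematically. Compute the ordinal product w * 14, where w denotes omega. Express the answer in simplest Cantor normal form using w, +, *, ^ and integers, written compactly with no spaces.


Compute w * 14.
Ordinal * is associative and left-distributive over +, but NOT commutative; for finite n>1, n*w = w but w*n stays w*n.
w * 14 means 14 copies of w concatenated: w*14.
Result = w*14

w*14


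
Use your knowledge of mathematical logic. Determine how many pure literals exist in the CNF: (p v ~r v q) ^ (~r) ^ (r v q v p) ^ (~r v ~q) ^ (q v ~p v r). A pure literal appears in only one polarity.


Check each variable for pure literal status:
p: mixed (not pure)
q: mixed (not pure)
r: mixed (not pure)
Pure literal count = 0

0


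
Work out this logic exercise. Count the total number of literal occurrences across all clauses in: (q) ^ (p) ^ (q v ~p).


Counting literals in each clause:
Clause 1: 1 literal(s)
Clause 2: 1 literal(s)
Clause 3: 2 literal(s)
Total = 4

4


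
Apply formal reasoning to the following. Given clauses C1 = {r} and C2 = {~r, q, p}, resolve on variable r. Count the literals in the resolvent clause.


Remove r from C1 and ~r from C2.
C1 remainder: {}
C2 remainder: {q, p}
Union (resolvent): {p, q}
Resolvent has 2 literal(s).

2


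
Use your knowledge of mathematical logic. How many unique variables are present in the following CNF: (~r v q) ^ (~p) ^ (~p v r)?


Identify each variable that appears in the formula.
Variables found: p, q, r
Count = 3

3


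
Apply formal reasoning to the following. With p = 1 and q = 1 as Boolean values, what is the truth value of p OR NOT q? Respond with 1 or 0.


p = 1, q = 1
Operation: p OR NOT q
Evaluate: 1 OR NOT 1 = 1

1


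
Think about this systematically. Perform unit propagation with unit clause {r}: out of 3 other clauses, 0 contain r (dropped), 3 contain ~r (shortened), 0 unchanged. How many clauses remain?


Satisfied (removed): 0
Shortened (remain): 3
Unchanged (remain): 0
Remaining = 3 + 0 = 3

3


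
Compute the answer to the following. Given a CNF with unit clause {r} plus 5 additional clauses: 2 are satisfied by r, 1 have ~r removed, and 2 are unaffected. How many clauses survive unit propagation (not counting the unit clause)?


Satisfied (removed): 2
Shortened (remain): 1
Unchanged (remain): 2
Remaining = 1 + 2 = 3

3


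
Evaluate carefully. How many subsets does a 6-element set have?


The power set of a set with n elements has 2^n elements.
|P(S)| = 2^6 = 64

64


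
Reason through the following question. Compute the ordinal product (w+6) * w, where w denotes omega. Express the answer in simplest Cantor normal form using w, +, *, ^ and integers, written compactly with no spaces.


Compute (w+6) * w.
Ordinal * is associative and left-distributive over +, but NOT commutative; for finite n>1, n*w = w but w*n stays w*n.
(w+6) * w = sup{(w+6)*k : k<w} = sup{w*k+6} = w^2 (the +6 tail is absorbed in the limit).
Result = w^2

w^2


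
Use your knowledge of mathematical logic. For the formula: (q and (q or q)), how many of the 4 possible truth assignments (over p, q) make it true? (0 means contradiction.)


Check all 4 assignments:
p=0, q=0: 0
p=0, q=1: 1
p=1, q=0: 0
p=1, q=1: 1
Count of True = 2

2


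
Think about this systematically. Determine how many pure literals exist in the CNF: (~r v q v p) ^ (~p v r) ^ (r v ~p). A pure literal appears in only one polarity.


Check each variable for pure literal status:
p: mixed (not pure)
q: pure positive
r: mixed (not pure)
Pure literal count = 1

1


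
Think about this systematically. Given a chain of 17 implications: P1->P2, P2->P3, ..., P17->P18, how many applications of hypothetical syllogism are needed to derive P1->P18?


With 17 implications in a chain connecting 18 propositions:
P1->P2, P2->P3, ..., P17->P18
Steps needed = (number of implications) - 1 = 17 - 1 = 16

16


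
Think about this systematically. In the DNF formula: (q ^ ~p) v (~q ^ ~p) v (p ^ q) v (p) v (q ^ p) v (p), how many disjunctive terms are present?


A DNF formula is a disjunction of terms (conjunctions).
Terms are separated by v.
Counting the disjuncts: 6 terms.

6


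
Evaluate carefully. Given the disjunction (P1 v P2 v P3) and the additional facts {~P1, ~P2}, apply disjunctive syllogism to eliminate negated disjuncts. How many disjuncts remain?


Original disjuncts (3): P1, P2, P3
Negated (eliminate): ~P1, ~P2
Remaining disjuncts: P3
Count = 3 - 2 = 1

1


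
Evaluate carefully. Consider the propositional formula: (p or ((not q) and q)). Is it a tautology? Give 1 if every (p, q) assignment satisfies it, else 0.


Check all 4 assignments:
p=0, q=0: 0
p=0, q=1: 0
p=1, q=0: 1
p=1, q=1: 1
Satisfying count = 2/4.
Tautology iff count = 4: no.

0


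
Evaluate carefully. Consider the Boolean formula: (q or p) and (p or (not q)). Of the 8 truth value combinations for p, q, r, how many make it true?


Evaluate all 8 assignments for p, q, r:
p=0, q=0, r=0: 0
p=0, q=0, r=1: 0
p=0, q=1, r=0: 0
p=0, q=1, r=1: 0
p=1, q=0, r=0: 1
p=1, q=0, r=1: 1
p=1, q=1, r=0: 1
p=1, q=1, r=1: 1
Satisfying count = 4

4


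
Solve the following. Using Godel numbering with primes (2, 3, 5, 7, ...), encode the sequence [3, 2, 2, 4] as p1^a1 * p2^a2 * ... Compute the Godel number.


Encode each element as an exponent of the corresponding prime:
  2^3 = 8
  3^2 = 9
  5^2 = 25
  7^4 = 2401
Product = 8 * 9 * 25 * 2401 = 4321800

4321800


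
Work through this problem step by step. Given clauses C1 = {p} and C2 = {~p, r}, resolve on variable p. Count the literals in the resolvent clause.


Remove p from C1 and ~p from C2.
C1 remainder: {}
C2 remainder: {r}
Union (resolvent): {r}
Resolvent has 1 literal(s).

1


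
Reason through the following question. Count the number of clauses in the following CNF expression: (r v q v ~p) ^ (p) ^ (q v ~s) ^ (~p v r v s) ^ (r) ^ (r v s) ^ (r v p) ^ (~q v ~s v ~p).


A CNF formula is a conjunction of clauses.
Clauses are separated by ^.
Counting the conjuncts: 8 clauses.

8


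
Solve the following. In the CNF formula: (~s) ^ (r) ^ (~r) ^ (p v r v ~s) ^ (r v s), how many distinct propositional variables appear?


Identify each variable that appears in the formula.
Variables found: p, r, s
Count = 3

3


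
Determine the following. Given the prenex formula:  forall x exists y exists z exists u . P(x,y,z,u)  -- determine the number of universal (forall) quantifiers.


Quantifier prefix: forall x exists y exists z exists u
Mark each quantifier type:
  U E E E
Universal count = 1, Existential count = 3
Asked for universal (forall) quantifiers: 1

1


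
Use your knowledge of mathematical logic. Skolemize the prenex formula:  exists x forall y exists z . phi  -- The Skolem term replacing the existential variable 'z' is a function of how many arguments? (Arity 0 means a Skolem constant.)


Quantifier prefix: exists x forall y exists z
'z' is existentially quantified at position 3.
Universal variables preceding it: y
Skolem function arity = 1

1


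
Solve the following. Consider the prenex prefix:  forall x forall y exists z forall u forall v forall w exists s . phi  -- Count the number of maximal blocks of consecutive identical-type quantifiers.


Quantifier-type sequence: A A E A A A E  (A=forall, E=exists)
Group into maximal same-type runs:
  Ax2 | Ex1 | Ax3 | Ex1
Number of blocks = 4

4


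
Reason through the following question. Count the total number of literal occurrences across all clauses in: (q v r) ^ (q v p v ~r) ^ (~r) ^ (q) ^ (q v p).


Counting literals in each clause:
Clause 1: 2 literal(s)
Clause 2: 3 literal(s)
Clause 3: 1 literal(s)
Clause 4: 1 literal(s)
Clause 5: 2 literal(s)
Total = 9

9


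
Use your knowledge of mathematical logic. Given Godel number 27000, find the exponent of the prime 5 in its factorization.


Factorize 27000 by dividing by 5 repeatedly.
Division steps: 5 divides 27000 exactly 3 time(s).
Exponent of 5 = 3

3


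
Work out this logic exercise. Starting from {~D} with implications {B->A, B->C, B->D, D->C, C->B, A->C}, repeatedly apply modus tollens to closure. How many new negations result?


Initial negated facts: {~D}
Apply modus tollens to closure:
  ~D and B->D  =>  ~B
  ~B and C->B  =>  ~C
  ~C and A->C  =>  ~A
Final negated: {~A, ~B, ~C, ~D}
New negations: {~A, ~B, ~C}
Count = 3

3


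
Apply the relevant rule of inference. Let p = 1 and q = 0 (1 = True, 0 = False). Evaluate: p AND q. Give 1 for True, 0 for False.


p = 1, q = 0
Operation: p AND q
Evaluate: 1 AND 0 = 0

0


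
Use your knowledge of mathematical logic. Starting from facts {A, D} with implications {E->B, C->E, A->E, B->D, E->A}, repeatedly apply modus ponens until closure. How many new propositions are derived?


Initial facts: {A, D}
Apply modus ponens to closure:
  A and A->E  =>  E
  E and E->B  =>  B
Final known: {A, B, D, E}
New propositions: {B, E}
Count = 2

2


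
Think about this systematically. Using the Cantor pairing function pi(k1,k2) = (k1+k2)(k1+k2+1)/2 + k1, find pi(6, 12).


k1 + k2 = 18
(k1+k2)(k1+k2+1)/2 = 18 * 19 / 2 = 171
pi = 171 + 6 = 177

177


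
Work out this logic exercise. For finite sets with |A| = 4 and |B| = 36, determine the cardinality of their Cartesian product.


The Cartesian product A x B contains all ordered pairs (a, b).
|A x B| = |A| * |B| = 4 * 36 = 144

144


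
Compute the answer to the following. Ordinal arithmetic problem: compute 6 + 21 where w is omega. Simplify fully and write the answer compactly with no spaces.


Compute 6 + 21.
Ordinal + is associative but NOT commutative; for finite n>0, n + w = w but w + n stays w+n.
Both operands finite; ordinal + agrees with natural +: 6 + 21 = 27.
Result = 27

27


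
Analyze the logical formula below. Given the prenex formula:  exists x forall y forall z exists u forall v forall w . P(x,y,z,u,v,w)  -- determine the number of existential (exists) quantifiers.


Quantifier prefix: exists x forall y forall z exists u forall v forall w
Mark each quantifier type:
  E U U E U U
Universal count = 4, Existential count = 2
Asked for existential (exists) quantifiers: 2

2


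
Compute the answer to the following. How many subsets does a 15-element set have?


The power set of a set with n elements has 2^n elements.
|P(S)| = 2^15 = 32768

32768


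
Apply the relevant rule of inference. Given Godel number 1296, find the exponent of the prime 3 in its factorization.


Factorize 1296 by dividing by 3 repeatedly.
Division steps: 3 divides 1296 exactly 4 time(s).
Exponent of 3 = 4

4


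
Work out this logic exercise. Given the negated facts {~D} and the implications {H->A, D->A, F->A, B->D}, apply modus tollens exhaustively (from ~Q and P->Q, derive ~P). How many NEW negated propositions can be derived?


Initial negated facts: {~D}
Apply modus tollens to closure:
  ~D and B->D  =>  ~B
Final negated: {~B, ~D}
New negations: {~B}
Count = 1

1


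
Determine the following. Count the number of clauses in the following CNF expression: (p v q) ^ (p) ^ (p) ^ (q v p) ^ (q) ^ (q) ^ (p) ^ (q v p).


A CNF formula is a conjunction of clauses.
Clauses are separated by ^.
Counting the conjuncts: 8 clauses.

8


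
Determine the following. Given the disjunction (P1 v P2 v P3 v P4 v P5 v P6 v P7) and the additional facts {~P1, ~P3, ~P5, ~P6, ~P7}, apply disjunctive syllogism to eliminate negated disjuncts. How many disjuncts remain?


Original disjuncts (7): P1, P2, P3, P4, P5, P6, P7
Negated (eliminate): ~P1, ~P3, ~P5, ~P6, ~P7
Remaining disjuncts: P2, P4
Count = 7 - 5 = 2

2


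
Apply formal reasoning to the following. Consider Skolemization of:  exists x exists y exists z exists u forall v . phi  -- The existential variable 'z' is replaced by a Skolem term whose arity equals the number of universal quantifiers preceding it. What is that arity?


Quantifier prefix: exists x exists y exists z exists u forall v
'z' is existentially quantified at position 3.
No universal quantifiers precede it.
Skolem function arity = 0 (a Skolem constant)

0


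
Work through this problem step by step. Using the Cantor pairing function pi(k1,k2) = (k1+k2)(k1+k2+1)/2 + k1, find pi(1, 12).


k1 + k2 = 13
(k1+k2)(k1+k2+1)/2 = 13 * 14 / 2 = 91
pi = 91 + 1 = 92

92


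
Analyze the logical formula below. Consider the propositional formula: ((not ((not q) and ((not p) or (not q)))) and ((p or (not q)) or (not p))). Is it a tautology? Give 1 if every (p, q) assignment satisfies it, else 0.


Check all 4 assignments:
p=0, q=0: 0
p=0, q=1: 1
p=1, q=0: 0
p=1, q=1: 1
Satisfying count = 2/4.
Tautology iff count = 4: no.

0


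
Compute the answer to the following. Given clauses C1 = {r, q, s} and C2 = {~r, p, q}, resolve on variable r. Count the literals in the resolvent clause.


Remove r from C1 and ~r from C2.
C1 remainder: {q, s}
C2 remainder: {p, q}
Union (resolvent): {p, q, s}
Resolvent has 3 literal(s).

3


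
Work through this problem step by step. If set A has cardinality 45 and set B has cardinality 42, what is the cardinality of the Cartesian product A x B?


The Cartesian product A x B contains all ordered pairs (a, b).
|A x B| = |A| * |B| = 45 * 42 = 1890

1890


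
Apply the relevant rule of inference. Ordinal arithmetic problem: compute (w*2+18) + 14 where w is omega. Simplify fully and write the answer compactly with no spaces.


Compute (w*2+18) + 14.
Ordinal + is associative but NOT commutative; for finite n>0, n + w = w but w + n stays w+n.
By associativity: (w*2+18) + 14 = w*2 + (18+14) = w*2+32.
Result = w*2+32

w*2+32


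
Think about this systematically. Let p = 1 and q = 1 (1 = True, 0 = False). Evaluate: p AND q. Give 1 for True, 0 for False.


p = 1, q = 1
Operation: p AND q
Evaluate: 1 AND 1 = 1

1


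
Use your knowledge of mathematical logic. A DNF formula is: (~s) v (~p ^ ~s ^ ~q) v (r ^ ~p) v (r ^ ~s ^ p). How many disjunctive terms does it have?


A DNF formula is a disjunction of terms (conjunctions).
Terms are separated by v.
Counting the disjuncts: 4 terms.

4


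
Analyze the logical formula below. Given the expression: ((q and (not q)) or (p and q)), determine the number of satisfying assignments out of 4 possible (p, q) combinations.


Check all 4 assignments:
p=0, q=0: 0
p=0, q=1: 0
p=1, q=0: 0
p=1, q=1: 1
Count of True = 1

1


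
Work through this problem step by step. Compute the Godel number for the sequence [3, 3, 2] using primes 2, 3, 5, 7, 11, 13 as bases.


Encode each element as an exponent of the corresponding prime:
  2^3 = 8
  3^3 = 27
  5^2 = 25
Product = 8 * 27 * 25 = 5400

5400


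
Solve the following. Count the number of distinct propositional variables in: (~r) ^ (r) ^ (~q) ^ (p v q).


Identify each variable that appears in the formula.
Variables found: p, q, r
Count = 3

3


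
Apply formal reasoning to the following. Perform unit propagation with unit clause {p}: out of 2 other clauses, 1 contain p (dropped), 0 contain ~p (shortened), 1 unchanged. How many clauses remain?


Satisfied (removed): 1
Shortened (remain): 0
Unchanged (remain): 1
Remaining = 0 + 1 = 1

1


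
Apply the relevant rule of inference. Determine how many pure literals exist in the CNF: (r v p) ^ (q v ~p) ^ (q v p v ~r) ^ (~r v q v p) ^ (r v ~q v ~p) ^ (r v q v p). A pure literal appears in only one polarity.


Check each variable for pure literal status:
p: mixed (not pure)
q: mixed (not pure)
r: mixed (not pure)
Pure literal count = 0

0


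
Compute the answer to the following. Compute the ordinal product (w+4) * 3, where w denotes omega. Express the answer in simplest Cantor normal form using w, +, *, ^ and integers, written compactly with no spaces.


Compute (w+4) * 3.
Ordinal * is associative and left-distributive over +, but NOT commutative; for finite n>1, n*w = w but w*n stays w*n.
(w+4) * 3 = (w+4) repeated 3 times. Each intermediate +4 is absorbed by the following w; only the last survives: w*3+4.
Result = w*3+4

w*3+4


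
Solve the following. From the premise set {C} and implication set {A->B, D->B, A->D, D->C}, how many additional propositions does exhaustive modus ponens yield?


Initial facts: {C}
Apply modus ponens to closure:
  (no implication fires)
Final known: {C}
New propositions: {(none)}
Count = 0

0


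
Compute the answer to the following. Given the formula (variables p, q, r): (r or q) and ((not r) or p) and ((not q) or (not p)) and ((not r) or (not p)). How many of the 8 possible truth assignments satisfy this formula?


Evaluate all 8 assignments for p, q, r:
p=0, q=0, r=0: 0
p=0, q=0, r=1: 0
p=0, q=1, r=0: 1
p=0, q=1, r=1: 0
p=1, q=0, r=0: 0
p=1, q=0, r=1: 0
p=1, q=1, r=0: 0
p=1, q=1, r=1: 0
Satisfying count = 1

1


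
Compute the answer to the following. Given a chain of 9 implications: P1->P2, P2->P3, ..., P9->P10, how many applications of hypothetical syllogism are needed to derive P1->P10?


With 9 implications in a chain connecting 10 propositions:
P1->P2, P2->P3, ..., P9->P10
Steps needed = (number of implications) - 1 = 9 - 1 = 8

8


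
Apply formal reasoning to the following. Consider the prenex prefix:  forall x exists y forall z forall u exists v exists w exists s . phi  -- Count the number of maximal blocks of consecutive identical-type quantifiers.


Quantifier-type sequence: A E A A E E E  (A=forall, E=exists)
Group into maximal same-type runs:
  Ax1 | Ex1 | Ax2 | Ex3
Number of blocks = 4

4


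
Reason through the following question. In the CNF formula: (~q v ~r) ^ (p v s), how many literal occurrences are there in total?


Counting literals in each clause:
Clause 1: 2 literal(s)
Clause 2: 2 literal(s)
Total = 4

4


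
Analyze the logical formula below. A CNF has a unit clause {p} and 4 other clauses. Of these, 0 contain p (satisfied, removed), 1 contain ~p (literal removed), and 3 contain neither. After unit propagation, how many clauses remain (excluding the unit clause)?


Satisfied (removed): 0
Shortened (remain): 1
Unchanged (remain): 3
Remaining = 1 + 3 = 4

4


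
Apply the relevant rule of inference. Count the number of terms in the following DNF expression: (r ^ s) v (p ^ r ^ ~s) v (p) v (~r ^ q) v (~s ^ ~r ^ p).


A DNF formula is a disjunction of terms (conjunctions).
Terms are separated by v.
Counting the disjuncts: 5 terms.

5


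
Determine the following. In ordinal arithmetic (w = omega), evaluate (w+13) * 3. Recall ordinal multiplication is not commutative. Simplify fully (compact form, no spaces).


Compute (w+13) * 3.
Ordinal * is associative and left-distributive over +, but NOT commutative; for finite n>1, n*w = w but w*n stays w*n.
(w+13) * 3 = (w+13) repeated 3 times. Each intermediate +13 is absorbed by the following w; only the last survives: w*3+13.
Result = w*3+13

w*3+13


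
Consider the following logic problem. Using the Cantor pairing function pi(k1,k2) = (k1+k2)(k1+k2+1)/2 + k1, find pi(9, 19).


k1 + k2 = 28
(k1+k2)(k1+k2+1)/2 = 28 * 29 / 2 = 406
pi = 406 + 9 = 415

415


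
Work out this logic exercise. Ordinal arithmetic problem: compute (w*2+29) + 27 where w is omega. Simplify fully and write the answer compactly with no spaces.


Compute (w*2+29) + 27.
Ordinal + is associative but NOT commutative; for finite n>0, n + w = w but w + n stays w+n.
By associativity: (w*2+29) + 27 = w*2 + (29+27) = w*2+56.
Result = w*2+56

w*2+56


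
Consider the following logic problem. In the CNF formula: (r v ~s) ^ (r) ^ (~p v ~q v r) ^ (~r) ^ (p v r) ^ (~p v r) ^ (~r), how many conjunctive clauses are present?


A CNF formula is a conjunction of clauses.
Clauses are separated by ^.
Counting the conjuncts: 7 clauses.

7


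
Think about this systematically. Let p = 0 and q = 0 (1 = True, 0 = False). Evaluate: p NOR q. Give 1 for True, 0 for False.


p = 0, q = 0
Operation: p NOR q
Evaluate: 0 NOR 0 = 1

1


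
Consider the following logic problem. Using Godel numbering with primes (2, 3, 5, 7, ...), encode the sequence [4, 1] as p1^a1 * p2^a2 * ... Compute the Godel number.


Encode each element as an exponent of the corresponding prime:
  2^4 = 16
  3^1 = 3
Product = 16 * 3 = 48

48


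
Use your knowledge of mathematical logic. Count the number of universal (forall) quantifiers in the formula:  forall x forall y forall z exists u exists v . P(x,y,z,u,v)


Quantifier prefix: forall x forall y forall z exists u exists v
Mark each quantifier type:
  U U U E E
Universal count = 3, Existential count = 2
Asked for universal (forall) quantifiers: 3

3


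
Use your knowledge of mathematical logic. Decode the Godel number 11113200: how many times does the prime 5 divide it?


Factorize 11113200 by dividing by 5 repeatedly.
Division steps: 5 divides 11113200 exactly 2 time(s).
Exponent of 5 = 2

2


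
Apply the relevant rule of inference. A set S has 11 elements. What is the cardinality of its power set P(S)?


The power set of a set with n elements has 2^n elements.
|P(S)| = 2^11 = 2048

2048


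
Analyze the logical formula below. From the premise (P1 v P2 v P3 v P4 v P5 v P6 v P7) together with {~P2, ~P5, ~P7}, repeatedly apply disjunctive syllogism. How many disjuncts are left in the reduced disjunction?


Original disjuncts (7): P1, P2, P3, P4, P5, P6, P7
Negated (eliminate): ~P2, ~P5, ~P7
Remaining disjuncts: P1, P3, P4, P6
Count = 7 - 3 = 4

4


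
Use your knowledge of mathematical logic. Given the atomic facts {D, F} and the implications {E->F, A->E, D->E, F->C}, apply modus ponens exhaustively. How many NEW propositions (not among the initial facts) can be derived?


Initial facts: {D, F}
Apply modus ponens to closure:
  D and D->E  =>  E
  F and F->C  =>  C
Final known: {C, D, E, F}
New propositions: {C, E}
Count = 2

2


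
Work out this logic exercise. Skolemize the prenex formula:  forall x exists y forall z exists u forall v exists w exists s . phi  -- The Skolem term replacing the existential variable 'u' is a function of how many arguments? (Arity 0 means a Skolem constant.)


Quantifier prefix: forall x exists y forall z exists u forall v exists w exists s
'u' is existentially quantified at position 4.
Universal variables preceding it: x, z
Skolem function arity = 2

2


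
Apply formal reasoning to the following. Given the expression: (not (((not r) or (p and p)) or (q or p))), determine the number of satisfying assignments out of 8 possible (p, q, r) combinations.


Check all 8 assignments:
p=0, q=0, r=0: 0
p=0, q=0, r=1: 1
p=0, q=1, r=0: 0
p=0, q=1, r=1: 0
p=1, q=0, r=0: 0
p=1, q=0, r=1: 0
p=1, q=1, r=0: 0
p=1, q=1, r=1: 0
Count of True = 1

1


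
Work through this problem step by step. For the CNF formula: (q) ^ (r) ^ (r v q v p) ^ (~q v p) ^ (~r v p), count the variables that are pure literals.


Check each variable for pure literal status:
p: pure positive
q: mixed (not pure)
r: mixed (not pure)
Pure literal count = 1

1


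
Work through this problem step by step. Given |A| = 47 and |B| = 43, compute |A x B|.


The Cartesian product A x B contains all ordered pairs (a, b).
|A x B| = |A| * |B| = 47 * 43 = 2021

2021


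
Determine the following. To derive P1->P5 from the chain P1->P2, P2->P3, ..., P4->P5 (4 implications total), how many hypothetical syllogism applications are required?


With 4 implications in a chain connecting 5 propositions:
P1->P2, P2->P3, ..., P4->P5
Steps needed = (number of implications) - 1 = 4 - 1 = 3

3


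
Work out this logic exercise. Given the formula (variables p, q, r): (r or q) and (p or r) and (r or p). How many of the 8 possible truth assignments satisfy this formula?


Evaluate all 8 assignments for p, q, r:
p=0, q=0, r=0: 0
p=0, q=0, r=1: 1
p=0, q=1, r=0: 0
p=0, q=1, r=1: 1
p=1, q=0, r=0: 0
p=1, q=0, r=1: 1
p=1, q=1, r=0: 1
p=1, q=1, r=1: 1
Satisfying count = 5

5


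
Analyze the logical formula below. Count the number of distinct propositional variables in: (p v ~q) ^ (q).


Identify each variable that appears in the formula.
Variables found: p, q
Count = 2

2


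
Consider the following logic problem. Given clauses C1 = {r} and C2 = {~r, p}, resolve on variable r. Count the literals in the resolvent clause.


Remove r from C1 and ~r from C2.
C1 remainder: {}
C2 remainder: {p}
Union (resolvent): {p}
Resolvent has 1 literal(s).

1


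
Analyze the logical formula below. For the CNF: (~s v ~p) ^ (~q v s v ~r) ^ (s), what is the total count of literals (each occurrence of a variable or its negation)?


Counting literals in each clause:
Clause 1: 2 literal(s)
Clause 2: 3 literal(s)
Clause 3: 1 literal(s)
Total = 6

6


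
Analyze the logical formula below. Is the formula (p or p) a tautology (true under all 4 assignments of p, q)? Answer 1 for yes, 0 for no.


Check all 4 assignments:
p=0, q=0: 0
p=0, q=1: 0
p=1, q=0: 1
p=1, q=1: 1
Satisfying count = 2/4.
Tautology iff count = 4: no.

0


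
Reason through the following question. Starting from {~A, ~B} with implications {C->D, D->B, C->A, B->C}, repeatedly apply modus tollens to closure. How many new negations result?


Initial negated facts: {~A, ~B}
Apply modus tollens to closure:
  ~B and D->B  =>  ~D
  ~A and C->A  =>  ~C
Final negated: {~A, ~B, ~C, ~D}
New negations: {~C, ~D}
Count = 2

2


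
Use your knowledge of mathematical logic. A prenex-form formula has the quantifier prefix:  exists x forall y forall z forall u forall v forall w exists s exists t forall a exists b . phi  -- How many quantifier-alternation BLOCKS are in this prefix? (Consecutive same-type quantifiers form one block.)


Quantifier-type sequence: E A A A A A E E A E  (A=forall, E=exists)
Group into maximal same-type runs:
  Ex1 | Ax5 | Ex2 | Ax1 | Ex1
Number of blocks = 5

5


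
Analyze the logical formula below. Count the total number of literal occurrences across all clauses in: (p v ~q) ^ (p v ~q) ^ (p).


Counting literals in each clause:
Clause 1: 2 literal(s)
Clause 2: 2 literal(s)
Clause 3: 1 literal(s)
Total = 5

5


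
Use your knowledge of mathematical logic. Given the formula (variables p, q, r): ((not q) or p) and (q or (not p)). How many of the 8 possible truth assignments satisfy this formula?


Evaluate all 8 assignments for p, q, r:
p=0, q=0, r=0: 1
p=0, q=0, r=1: 1
p=0, q=1, r=0: 0
p=0, q=1, r=1: 0
p=1, q=0, r=0: 0
p=1, q=0, r=1: 0
p=1, q=1, r=0: 1
p=1, q=1, r=1: 1
Satisfying count = 4

4


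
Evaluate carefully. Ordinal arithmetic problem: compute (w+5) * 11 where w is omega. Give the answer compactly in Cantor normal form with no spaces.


Compute (w+5) * 11.
Ordinal * is associative and left-distributive over +, but NOT commutative; for finite n>1, n*w = w but w*n stays w*n.
(w+5) * 11 = (w+5) repeated 11 times. Each intermediate +5 is absorbed by the following w; only the last survives: w*11+5.
Result = w*11+5

w*11+5


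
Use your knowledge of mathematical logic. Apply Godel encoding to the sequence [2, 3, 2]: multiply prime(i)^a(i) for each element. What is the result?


Encode each element as an exponent of the corresponding prime:
  2^2 = 4
  3^3 = 27
  5^2 = 25
Product = 4 * 27 * 25 = 2700

2700


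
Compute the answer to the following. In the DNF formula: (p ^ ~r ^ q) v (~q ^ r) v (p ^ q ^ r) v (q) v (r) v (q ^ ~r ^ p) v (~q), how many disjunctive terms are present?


A DNF formula is a disjunction of terms (conjunctions).
Terms are separated by v.
Counting the disjuncts: 7 terms.

7


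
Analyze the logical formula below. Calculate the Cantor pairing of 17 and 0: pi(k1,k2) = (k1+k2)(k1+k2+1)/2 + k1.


k1 + k2 = 17
(k1+k2)(k1+k2+1)/2 = 17 * 18 / 2 = 153
pi = 153 + 17 = 170

170


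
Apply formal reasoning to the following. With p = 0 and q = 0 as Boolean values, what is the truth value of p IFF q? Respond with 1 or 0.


p = 0, q = 0
Operation: p IFF q
Evaluate: 0 IFF 0 = 1

1


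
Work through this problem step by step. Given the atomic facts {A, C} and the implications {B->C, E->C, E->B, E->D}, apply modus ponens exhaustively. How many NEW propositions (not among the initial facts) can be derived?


Initial facts: {A, C}
Apply modus ponens to closure:
  (no implication fires)
Final known: {A, C}
New propositions: {(none)}
Count = 0

0


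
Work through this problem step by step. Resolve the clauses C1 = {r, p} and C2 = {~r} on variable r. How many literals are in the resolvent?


Remove r from C1 and ~r from C2.
C1 remainder: {p}
C2 remainder: {}
Union (resolvent): {p}
Resolvent has 1 literal(s).

1


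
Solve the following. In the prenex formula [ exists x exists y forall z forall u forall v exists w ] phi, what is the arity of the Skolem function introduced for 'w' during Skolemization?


Quantifier prefix: exists x exists y forall z forall u forall v exists w
'w' is existentially quantified at position 6.
Universal variables preceding it: z, u, v
Skolem function arity = 3

3


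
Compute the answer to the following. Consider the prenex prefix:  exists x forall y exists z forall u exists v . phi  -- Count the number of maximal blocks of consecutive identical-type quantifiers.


Quantifier-type sequence: E A E A E  (A=forall, E=exists)
Group into maximal same-type runs:
  Ex1 | Ax1 | Ex1 | Ax1 | Ex1
Number of blocks = 5

5


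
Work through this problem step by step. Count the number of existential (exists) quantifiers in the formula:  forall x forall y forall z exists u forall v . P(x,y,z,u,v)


Quantifier prefix: forall x forall y forall z exists u forall v
Mark each quantifier type:
  U U U E U
Universal count = 4, Existential count = 1
Asked for existential (exists) quantifiers: 1

1


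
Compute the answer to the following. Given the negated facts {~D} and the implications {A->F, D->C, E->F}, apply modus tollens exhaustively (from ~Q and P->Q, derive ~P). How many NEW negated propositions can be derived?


Initial negated facts: {~D}
Apply modus tollens to closure:
  (no implication fires)
Final negated: {~D}
New negations: {(none)}
Count = 0

0


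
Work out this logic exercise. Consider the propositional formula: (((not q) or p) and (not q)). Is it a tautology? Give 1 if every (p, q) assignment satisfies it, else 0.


Check all 4 assignments:
p=0, q=0: 1
p=0, q=1: 0
p=1, q=0: 1
p=1, q=1: 0
Satisfying count = 2/4.
Tautology iff count = 4: no.

0


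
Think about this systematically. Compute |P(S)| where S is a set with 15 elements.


The power set of a set with n elements has 2^n elements.
|P(S)| = 2^15 = 32768

32768


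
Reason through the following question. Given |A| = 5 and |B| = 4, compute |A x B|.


The Cartesian product A x B contains all ordered pairs (a, b).
|A x B| = |A| * |B| = 5 * 4 = 20

20


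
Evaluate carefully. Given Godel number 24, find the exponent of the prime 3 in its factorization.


Factorize 24 by dividing by 3 repeatedly.
Division steps: 3 divides 24 exactly 1 time(s).
Exponent of 3 = 1

1


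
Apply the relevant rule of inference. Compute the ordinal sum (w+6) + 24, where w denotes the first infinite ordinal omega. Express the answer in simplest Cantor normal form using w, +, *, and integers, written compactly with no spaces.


Compute (w+6) + 24.
Ordinal + is associative but NOT commutative; for finite n>0, n + w = w but w + n stays w+n.
By associativity: (w+6) + 24 = w + (6+24) = w+30.
Result = w+30

w+30


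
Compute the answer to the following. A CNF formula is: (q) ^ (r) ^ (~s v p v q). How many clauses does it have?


A CNF formula is a conjunction of clauses.
Clauses are separated by ^.
Counting the conjuncts: 3 clauses.

3


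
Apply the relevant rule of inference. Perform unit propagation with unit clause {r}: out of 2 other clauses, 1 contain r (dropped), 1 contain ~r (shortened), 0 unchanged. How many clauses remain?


Satisfied (removed): 1
Shortened (remain): 1
Unchanged (remain): 0
Remaining = 1 + 0 = 1

1


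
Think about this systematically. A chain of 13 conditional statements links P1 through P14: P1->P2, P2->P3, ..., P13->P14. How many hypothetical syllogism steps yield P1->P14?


With 13 implications in a chain connecting 14 propositions:
P1->P2, P2->P3, ..., P13->P14
Steps needed = (number of implications) - 1 = 13 - 1 = 12

12


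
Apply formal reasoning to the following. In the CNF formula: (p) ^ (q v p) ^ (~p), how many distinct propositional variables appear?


Identify each variable that appears in the formula.
Variables found: p, q
Count = 2

2


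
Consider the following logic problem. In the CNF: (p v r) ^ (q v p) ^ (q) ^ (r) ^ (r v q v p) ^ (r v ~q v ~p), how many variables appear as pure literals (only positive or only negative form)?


Check each variable for pure literal status:
p: mixed (not pure)
q: mixed (not pure)
r: pure positive
Pure literal count = 1

1


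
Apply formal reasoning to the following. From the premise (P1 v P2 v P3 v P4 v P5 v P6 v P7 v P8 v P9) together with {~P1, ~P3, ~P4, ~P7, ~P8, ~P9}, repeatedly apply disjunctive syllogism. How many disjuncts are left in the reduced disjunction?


Original disjuncts (9): P1, P2, P3, P4, P5, P6, P7, P8, P9
Negated (eliminate): ~P1, ~P3, ~P4, ~P7, ~P8, ~P9
Remaining disjuncts: P2, P5, P6
Count = 9 - 6 = 3

3


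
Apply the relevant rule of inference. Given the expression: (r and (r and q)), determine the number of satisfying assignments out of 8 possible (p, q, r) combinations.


Check all 8 assignments:
p=0, q=0, r=0: 0
p=0, q=0, r=1: 0
p=0, q=1, r=0: 0
p=0, q=1, r=1: 1
p=1, q=0, r=0: 0
p=1, q=0, r=1: 0
p=1, q=1, r=0: 0
p=1, q=1, r=1: 1
Count of True = 2

2


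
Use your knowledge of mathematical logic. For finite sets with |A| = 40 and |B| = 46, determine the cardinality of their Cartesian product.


The Cartesian product A x B contains all ordered pairs (a, b).
|A x B| = |A| * |B| = 40 * 46 = 1840

1840


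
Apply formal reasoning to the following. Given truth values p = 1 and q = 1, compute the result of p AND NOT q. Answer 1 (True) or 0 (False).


p = 1, q = 1
Operation: p AND NOT q
Evaluate: 1 AND NOT 1 = 0

0


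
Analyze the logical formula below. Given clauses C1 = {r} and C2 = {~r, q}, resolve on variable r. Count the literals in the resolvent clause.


Remove r from C1 and ~r from C2.
C1 remainder: {}
C2 remainder: {q}
Union (resolvent): {q}
Resolvent has 1 literal(s).

1


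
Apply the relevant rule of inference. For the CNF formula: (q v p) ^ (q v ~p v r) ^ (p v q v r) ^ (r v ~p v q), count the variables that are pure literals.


Check each variable for pure literal status:
p: mixed (not pure)
q: pure positive
r: pure positive
Pure literal count = 2

2


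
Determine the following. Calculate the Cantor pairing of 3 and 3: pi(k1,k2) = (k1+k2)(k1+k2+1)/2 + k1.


k1 + k2 = 6
(k1+k2)(k1+k2+1)/2 = 6 * 7 / 2 = 21
pi = 21 + 3 = 24

24


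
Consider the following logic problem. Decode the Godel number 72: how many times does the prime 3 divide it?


Factorize 72 by dividing by 3 repeatedly.
Division steps: 3 divides 72 exactly 2 time(s).
Exponent of 3 = 2

2


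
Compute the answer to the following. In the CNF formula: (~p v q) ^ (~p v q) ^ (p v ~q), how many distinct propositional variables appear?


Identify each variable that appears in the formula.
Variables found: p, q
Count = 2

2
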